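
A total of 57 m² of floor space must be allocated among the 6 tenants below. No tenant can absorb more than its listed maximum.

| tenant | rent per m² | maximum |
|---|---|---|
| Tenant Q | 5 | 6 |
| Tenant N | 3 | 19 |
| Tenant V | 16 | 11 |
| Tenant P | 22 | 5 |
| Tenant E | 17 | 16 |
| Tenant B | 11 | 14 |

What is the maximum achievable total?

Highest rent per m² first: Tenant P 22 > Tenant E 17 > Tenant V 16 > Tenant B 11 > Tenant Q 5 > Tenant N 3.
Tenant P: +5 to 5 (cap) — 52 left.
Give Tenant E 16 to hit its cap of 16 — 36 left.
Give Tenant V 11 to hit its cap of 11 — 25 left.
Tenant B: +14 to 14 (cap) — 11 left.
Give Tenant Q 6 to hit its cap of 6 — 5 left.
Tenant N has room for 19 but only 5 remain, so it gets 5.
Total = 5×6 + 3×5 + 16×11 + 22×5 + 17×16 + 11×14 = 757.

757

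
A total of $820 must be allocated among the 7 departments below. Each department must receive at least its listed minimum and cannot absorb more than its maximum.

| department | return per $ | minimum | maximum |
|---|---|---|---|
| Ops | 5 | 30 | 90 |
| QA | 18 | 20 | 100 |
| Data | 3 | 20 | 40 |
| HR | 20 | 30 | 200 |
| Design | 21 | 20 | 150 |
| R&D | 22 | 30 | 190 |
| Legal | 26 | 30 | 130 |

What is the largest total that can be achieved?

16720

Meeting every minimum uses 30+20+20+30+20+30+30 = 180 $, leaving 640.
Order the departments by return per $: Legal 26 > R&D 22 > Design 21 > HR 20 > QA 18 > Ops 5 > Data 3.
Legal: +100 to 130 (cap) ; 540 left.
Give R&D 160 more to hit its cap of 190 ; 380 left.
Design takes 130 more to reach its cap of 150 ; 250 left.
Give HR 170 more to hit its cap of 200 ; 80 left.
QA takes 80 more to reach its cap of 100 ; 0 left.
Total = 5×30 + 18×100 + 3×20 + 20×200 + 21×150 + 22×190 + 26×130 = 16720.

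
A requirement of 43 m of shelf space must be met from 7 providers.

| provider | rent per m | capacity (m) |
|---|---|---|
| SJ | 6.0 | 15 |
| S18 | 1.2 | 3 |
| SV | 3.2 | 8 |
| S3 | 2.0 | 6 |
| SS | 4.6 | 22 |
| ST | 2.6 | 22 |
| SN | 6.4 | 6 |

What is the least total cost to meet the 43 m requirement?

Fill from the cheapest provider first.
Take 3 from S18 at 1.2 → need 40 more.
S3 at 2.0: take all 6 m → 34 still needed.
ST (2.6): use full 22 → 12 m to go.
Take 8 from SV at 3.2 → need 4 more.
SS at 4.6: take 4 of its 22 → requirement met.
SJ, SN: unused.
Cost = 3×1.2 + 6×2.0 + 22×2.6 + 8×3.2 + 4×4.6 = 116.8.

116.8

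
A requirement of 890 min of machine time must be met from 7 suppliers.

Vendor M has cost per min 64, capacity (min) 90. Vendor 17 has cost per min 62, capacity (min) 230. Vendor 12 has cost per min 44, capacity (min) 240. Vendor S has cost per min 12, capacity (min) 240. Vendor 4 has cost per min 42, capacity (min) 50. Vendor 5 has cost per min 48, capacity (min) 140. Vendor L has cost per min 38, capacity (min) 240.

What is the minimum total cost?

Use suppliers in increasing cost order.
Vendor S at 12: take all 240 min ; 650 still needed.
Vendor L (38): use full 240 ; 410 min to go.
Take 50 from Vendor 4 at 42 ; need 360 more.
Vendor 12 (44): use full 240 ; 120 min to go.
Take 120 from Vendor 5 at 48 to finish.
Vendor 17, Vendor M: unused.
Cost = 240×12 + 240×38 + 50×42 + 240×44 + 120×48 = 30420.

30420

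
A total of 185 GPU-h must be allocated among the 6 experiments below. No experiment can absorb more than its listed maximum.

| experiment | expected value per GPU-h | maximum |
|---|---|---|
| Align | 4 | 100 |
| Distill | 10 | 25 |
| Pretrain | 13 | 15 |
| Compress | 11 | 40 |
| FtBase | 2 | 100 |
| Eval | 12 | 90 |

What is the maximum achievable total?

2025

Rank by expected value per GPU-h: Pretrain 13 > Eval 12 > Compress 11 > Distill 10 > Align 4 > FtBase 2.
Give Pretrain 15 to hit its cap of 15 → 170 left.
Eval: +90 to 90 (cap) → 80 left.
Compress: +40 to 40 (cap) → 40 left.
Distill takes 25 to reach its cap of 25 → 15 left.
Align has room for 100 but only 15 remain, so it gets 15.
Total = 4×15 + 10×25 + 13×15 + 11×40 + 12×90 = 2025.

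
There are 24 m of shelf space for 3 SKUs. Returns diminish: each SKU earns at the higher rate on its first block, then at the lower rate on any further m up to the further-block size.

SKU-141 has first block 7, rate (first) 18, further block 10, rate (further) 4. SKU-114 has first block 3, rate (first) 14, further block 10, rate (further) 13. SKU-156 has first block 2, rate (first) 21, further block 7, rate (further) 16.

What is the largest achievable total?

Rank every tier by rate: SKU-156/tier1 21 > SKU-141/tier1 18 > SKU-156/tier2 16 > SKU-114/tier1 14 > SKU-114/tier2 13 > SKU-141/tier2 4.
SKU-156 tier1 at 21: fill all 2 ; 22 left.
SKU-141 tier1 at 18: fill all 7 ; 15 left.
SKU-156 tier2 at 16: fill all 7 ; 8 left.
SKU-114 tier1 at 14: fill all 3 ; 5 left.
5 remain; put them into SKU-114 tier2 at 13.
Total = 21×2 + 18×7 + 16×7 + 14×3 + 13×5 = 387.

387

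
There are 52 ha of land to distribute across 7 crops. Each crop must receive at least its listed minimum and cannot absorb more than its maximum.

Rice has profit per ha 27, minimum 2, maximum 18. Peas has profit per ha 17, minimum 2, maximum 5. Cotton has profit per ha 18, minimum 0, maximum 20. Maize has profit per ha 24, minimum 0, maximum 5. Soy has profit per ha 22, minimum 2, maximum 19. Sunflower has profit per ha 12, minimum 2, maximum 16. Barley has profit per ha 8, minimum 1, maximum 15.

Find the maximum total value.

Meeting every minimum uses 2+2+0+0+2+2+1 = 9 ha, leaving 43.
Order the crops by profit per ha: Rice 27 > Maize 24 > Soy 22 > Cotton 18 > Peas 17 > Sunflower 12 > Barley 8.
Rice: +16 to 18 (cap) ; 27 left.
Give Maize 5 more to hit its cap of 5 ; 22 left.
Soy: +17 to 19 (cap) ; 5 left.
Only 5 left; Cotton takes them to reach 5.
Total = 27×18 + 17×2 + 18×5 + 24×5 + 22×19 + 12×2 + 8×1 = 1180.

1180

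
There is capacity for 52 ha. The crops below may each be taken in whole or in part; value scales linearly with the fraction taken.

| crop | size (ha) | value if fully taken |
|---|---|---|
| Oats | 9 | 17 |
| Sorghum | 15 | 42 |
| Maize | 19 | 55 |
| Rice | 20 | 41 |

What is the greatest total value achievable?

Sort by value density: Maize 55/19≈2.89, Sorghum 42/15≈2.8, Rice 41/20≈2.05, Oats 17/9≈1.89.
All 19 ha of Maize fit (value 55) — 33 remain.
Take all of Sorghum (15 ha, value 42) — 18 ha left.
Fill the last 18 ha with part of Rice: 18/20 of it earns 36.9.
Total value = 133.9.

133.9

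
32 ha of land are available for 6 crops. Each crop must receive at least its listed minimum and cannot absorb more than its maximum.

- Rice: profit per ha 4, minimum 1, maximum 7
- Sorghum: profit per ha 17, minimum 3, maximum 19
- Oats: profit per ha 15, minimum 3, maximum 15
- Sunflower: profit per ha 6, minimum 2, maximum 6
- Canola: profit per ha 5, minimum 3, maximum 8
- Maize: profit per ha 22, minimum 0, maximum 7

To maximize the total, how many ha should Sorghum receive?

16

Meeting every minimum uses 1+3+3+2+3+0 = 12 ha, leaving 20.
Highest profit per ha first: Maize 22 > Sorghum 17 > Oats 15 > Sunflower 6 > Canola 5 > Rice 4.
Give Maize 7 more to hit its cap of 7 → 13 left.
Sorghum has room for 16 more but only 13 remain, so it gets 16.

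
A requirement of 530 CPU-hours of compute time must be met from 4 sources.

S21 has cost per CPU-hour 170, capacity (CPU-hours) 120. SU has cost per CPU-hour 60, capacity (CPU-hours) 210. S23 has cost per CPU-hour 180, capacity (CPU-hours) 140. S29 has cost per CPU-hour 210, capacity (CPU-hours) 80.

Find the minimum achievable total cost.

Cheapest first:
SU (60): use full 210 ; 320 CPU-hours to go.
Take 120 from S21 at 170 ; need 200 more.
S23 at 180: take all 140 CPU-hours ; 60 still needed.
Take 60 from S29 at 210 to finish.
Cost = 210×60 + 120×170 + 140×180 + 60×210 = 70800.

70800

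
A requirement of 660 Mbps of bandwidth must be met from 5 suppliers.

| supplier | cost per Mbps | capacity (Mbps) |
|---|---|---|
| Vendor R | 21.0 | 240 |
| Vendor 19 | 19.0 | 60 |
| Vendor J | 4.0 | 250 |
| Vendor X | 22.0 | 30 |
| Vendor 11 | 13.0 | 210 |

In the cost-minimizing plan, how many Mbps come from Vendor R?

140

Fill from the cheapest supplier first.
Take 250 from Vendor J at 4.0 ; need 410 more.
Vendor 11 (13.0): use full 210 ; 200 Mbps to go.
Take 60 from Vendor 19 at 19.0 ; need 140 more.
Vendor R at 21.0: take 140 of its 240 ; requirement met.
Vendor X: unused.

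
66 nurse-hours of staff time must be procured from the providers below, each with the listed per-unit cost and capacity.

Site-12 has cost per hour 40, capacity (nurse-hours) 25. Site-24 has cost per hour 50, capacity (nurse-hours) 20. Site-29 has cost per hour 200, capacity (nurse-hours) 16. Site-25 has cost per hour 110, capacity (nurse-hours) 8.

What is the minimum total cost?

Cheapest first:
Site-12 (40): use full 25 → 41 nurse-hours to go.
Take 20 from Site-24 at 50 → need 21 more.
Take 8 from Site-25 at 110 → need 13 more.
Site-29 at 200: take 13 of its 16 → requirement met.
Cost = 25×40 + 20×50 + 8×110 + 13×200 = 5480.

5480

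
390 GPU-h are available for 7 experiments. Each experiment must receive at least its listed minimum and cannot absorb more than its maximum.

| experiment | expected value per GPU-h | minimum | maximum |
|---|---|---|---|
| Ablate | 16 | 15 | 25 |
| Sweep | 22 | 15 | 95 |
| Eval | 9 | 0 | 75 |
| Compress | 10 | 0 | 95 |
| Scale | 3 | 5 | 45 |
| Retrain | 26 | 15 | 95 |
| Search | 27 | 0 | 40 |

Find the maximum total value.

Meeting every minimum uses 15+15+0+0+5+15+0 = 50 GPU-h, leaving 340.
Order the experiments by expected value per GPU-h: Search 27 > Retrain 26 > Sweep 22 > Ablate 16 > Compress 10 > Eval 9 > Scale 3.
Search takes 40 more to reach its cap of 40 — 300 left.
Retrain takes 80 more to reach its cap of 95 — 220 left.
Give Sweep 80 more to hit its cap of 95 — 140 left.
Ablate takes 10 more to reach its cap of 25 — 130 left.
Give Compress 95 more to hit its cap of 95 — 35 left.
Only 35 left; Eval takes them to reach 35.
Total = 16×25 + 22×95 + 9×35 + 10×95 + 3×5 + 26×95 + 27×40 = 7320.

7320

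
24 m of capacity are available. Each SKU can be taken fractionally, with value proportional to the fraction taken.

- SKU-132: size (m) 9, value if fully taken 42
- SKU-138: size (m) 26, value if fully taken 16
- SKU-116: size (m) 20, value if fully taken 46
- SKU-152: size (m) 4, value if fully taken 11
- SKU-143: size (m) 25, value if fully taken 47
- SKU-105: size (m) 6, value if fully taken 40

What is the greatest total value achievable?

104.5

Sort by value density: SKU-105 40/6≈6.67, SKU-132 42/9≈4.67, SKU-152 11/4≈2.75, SKU-116 46/20≈2.3, SKU-143 47/25≈1.88, SKU-138 16/26≈0.615.
Take all of SKU-105 (6 m, value 40) → 18 m left.
All 9 m of SKU-132 fit (value 42) → 9 remain.
SKU-152: take in full, 4 m for value 11 → 5 left.
Only 5 m remain; take 5/20 of SKU-116 for value 46×5/20 = 11.5.
Total value = 104.5.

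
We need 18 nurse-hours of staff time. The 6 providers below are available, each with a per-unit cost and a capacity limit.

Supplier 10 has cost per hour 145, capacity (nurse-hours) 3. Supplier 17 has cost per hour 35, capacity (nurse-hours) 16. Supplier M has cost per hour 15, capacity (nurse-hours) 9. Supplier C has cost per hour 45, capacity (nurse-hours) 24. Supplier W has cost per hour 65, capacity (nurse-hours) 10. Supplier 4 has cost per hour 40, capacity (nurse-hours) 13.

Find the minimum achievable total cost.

450

Cheapest first:
Supplier M at 15: take all 9 nurse-hours → 9 still needed.
Supplier 17 at 35: take 9 of its 16 → requirement met.
Supplier 4, Supplier C, Supplier W, Supplier 10: unused.
Cost = 9×15 + 9×35 = 450.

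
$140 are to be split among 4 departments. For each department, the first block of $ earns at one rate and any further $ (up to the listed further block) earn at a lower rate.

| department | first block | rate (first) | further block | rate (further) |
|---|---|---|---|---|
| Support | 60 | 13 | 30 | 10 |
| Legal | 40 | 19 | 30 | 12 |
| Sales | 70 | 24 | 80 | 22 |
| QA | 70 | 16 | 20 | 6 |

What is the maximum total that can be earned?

Treat each block as its own option and order by rate: Sales/T1 24 > Sales/T2 22 > Legal/T1 19 > QA/T1 16 > Support/T1 13 > Legal/T2 12 > Support/T2 10 > QA/T2 6.
Fill Sales T1 block (70 at 24) — 70 left.
70 remain; put them into Sales T2 at 22.
Total = 24×70 + 22×70 = 3220.

3220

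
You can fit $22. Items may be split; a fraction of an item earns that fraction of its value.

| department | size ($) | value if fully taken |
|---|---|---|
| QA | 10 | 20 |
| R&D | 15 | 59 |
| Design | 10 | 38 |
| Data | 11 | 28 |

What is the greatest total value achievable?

85.6

Sort by value density: R&D 59/15≈3.93, Design 38/10≈3.8, Data 28/11≈2.55, QA 20/10≈2.
Take all of R&D (15 $, value 59) — 7 $ left.
7 $ left: a 7/10 share of Design gives 38×7/10 = 26.6.
Total value = 85.6.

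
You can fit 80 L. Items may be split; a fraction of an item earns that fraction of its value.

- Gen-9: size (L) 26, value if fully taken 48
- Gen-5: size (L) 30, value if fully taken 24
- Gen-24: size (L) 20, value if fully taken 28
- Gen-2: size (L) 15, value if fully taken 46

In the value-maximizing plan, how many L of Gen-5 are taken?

Rank by value-to-size ratio: Gen-2 46/15≈3.07, Gen-9 48/26≈1.85, Gen-24 28/20≈1.4, Gen-5 24/30≈0.8.
Gen-2: take in full, 15 L for value 46 → 65 left.
Take all of Gen-9 (26 L, value 48) → 39 L left.
Gen-24: take in full, 20 L for value 28 → 19 left.
19 L left: a 19/30 share of Gen-5 gives 24×19/30 = 15.2.

19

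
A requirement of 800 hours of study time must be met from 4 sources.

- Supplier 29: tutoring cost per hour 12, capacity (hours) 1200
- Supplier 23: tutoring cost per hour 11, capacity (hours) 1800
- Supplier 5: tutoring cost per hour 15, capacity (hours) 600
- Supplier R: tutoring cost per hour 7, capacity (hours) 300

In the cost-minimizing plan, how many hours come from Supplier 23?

500

Fill from the cheapest source first.
Supplier R at 7: take all 300 hours — 500 still needed.
Supplier 23 (11): take the remaining 500 — done.
Supplier 29, Supplier 5: unused.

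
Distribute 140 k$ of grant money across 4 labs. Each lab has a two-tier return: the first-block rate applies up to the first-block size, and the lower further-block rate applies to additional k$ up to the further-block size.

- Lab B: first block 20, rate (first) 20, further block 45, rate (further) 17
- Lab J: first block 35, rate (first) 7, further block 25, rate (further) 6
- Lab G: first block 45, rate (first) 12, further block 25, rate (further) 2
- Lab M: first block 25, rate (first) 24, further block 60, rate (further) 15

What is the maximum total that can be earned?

2515

Order all 8 blocks by rate: Lab M/T1 24 > Lab B/T1 20 > Lab B/T2 17 > Lab M/T2 15 > Lab G/T1 12 > Lab J/T1 7 > Lab J/T2 6 > Lab G/T2 2.
Fill Lab M T1 block (25 at 24) → 115 left.
Lab B T1 at 20: fill all 20 → 95 left.
Lab B T2 at 17: fill all 45 → 50 left.
Lab M/T2: +50 of 60 at 15; pool empty.
Total = 24×25 + 20×20 + 17×45 + 15×50 = 2515.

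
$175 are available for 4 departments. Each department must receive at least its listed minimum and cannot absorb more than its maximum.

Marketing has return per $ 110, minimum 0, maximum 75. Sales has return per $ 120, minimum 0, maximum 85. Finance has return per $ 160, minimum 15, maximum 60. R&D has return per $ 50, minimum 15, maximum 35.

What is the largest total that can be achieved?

Meeting every minimum uses 0+0+15+15 = 30 $, leaving 145.
Order the departments by return per $: Finance 160 > Sales 120 > Marketing 110 > R&D 50.
Finance: +45 to 60 (cap) — 100 left.
Give Sales 85 more to hit its cap of 85 — 15 left.
Marketing has room for 75 more but only 15 remain, so it gets 15.
Total = 110×15 + 120×85 + 160×60 + 50×15 = 22200.

22200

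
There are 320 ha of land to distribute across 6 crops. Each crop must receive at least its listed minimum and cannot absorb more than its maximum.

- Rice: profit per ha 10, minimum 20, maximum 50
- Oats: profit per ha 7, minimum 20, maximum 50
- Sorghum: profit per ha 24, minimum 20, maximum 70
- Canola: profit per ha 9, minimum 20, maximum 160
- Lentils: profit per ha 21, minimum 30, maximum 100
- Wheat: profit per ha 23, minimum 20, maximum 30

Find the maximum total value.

5560

Meeting every minimum uses 20+20+20+20+30+20 = 130 ha, leaving 190.
Highest profit per ha first: Sorghum 24 > Wheat 23 > Lentils 21 > Rice 10 > Canola 9 > Oats 7.
Sorghum: +50 to 70 (cap) — 140 left.
Wheat: +10 to 30 (cap) — 130 left.
Lentils: +70 to 100 (cap) — 60 left.
Rice takes 30 more to reach its cap of 50 — 30 left.
Canola has room for 140 more but only 30 remain, so it gets 50.
Total = 10×50 + 7×20 + 24×70 + 9×50 + 21×100 + 23×30 = 5560.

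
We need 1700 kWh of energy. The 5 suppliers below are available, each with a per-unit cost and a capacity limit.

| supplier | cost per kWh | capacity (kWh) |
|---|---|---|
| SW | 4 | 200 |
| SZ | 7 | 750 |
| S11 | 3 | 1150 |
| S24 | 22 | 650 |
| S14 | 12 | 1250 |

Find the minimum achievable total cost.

6700

Cheapest first:
S11 (3): use full 1150 → 550 kWh to go.
SW (4): use full 200 → 350 kWh to go.
SZ at 7: take 350 of its 750 → requirement met.
S14, S24: unused.
Cost = 1150×3 + 200×4 + 350×7 = 6700.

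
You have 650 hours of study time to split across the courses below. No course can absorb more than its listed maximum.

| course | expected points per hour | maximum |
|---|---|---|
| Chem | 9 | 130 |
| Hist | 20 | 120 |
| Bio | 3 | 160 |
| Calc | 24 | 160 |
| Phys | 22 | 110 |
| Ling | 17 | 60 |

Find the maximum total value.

Rank by expected points per hour: Calc 24 > Phys 22 > Hist 20 > Ling 17 > Chem 9 > Bio 3.
Calc takes 160 to reach its cap of 160 ; 490 left.
Phys: +110 to 110 (cap) ; 380 left.
Hist takes 120 to reach its cap of 120 ; 260 left.
Ling: +60 to 60 (cap) ; 200 left.
Chem takes 130 to reach its cap of 130 ; 70 left.
Bio: +70 (room for 160) → 70. Pool exhausted.
Total = 9×130 + 20×120 + 3×70 + 24×160 + 22×110 + 17×60 = 11060.

11060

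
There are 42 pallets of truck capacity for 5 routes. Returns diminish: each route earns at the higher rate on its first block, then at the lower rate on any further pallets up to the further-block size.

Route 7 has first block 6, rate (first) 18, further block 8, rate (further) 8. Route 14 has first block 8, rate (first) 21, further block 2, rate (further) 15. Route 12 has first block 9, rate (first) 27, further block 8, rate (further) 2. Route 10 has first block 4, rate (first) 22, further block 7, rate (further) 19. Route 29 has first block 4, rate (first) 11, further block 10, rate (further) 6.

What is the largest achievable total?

830

Rank every tier by rate: Route 12/tier1 27 > Route 10/tier1 22 > Route 14/tier1 21 > Route 10/tier2 19 > Route 7/tier1 18 > Route 14/tier2 15 > Route 29/tier1 11 > Route 7/tier2 8 > Route 29/tier2 6 > Route 12/tier2 2.
Route 12 tier1 at 27: fill all 9 — 33 left.
Fill Route 10 tier1 block (4 at 22) — 29 left.
Route 14/tier1 (21): +8 — 21 left.
Route 10/tier2 (19): +7 — 14 left.
Route 7/tier1 (18): +6 — 8 left.
Route 14/tier2 (15): +2 — 6 left.
Fill Route 29 tier1 block (4 at 11) — 2 left.
2 remain; put them into Route 7 tier2 at 8.
Total = 27×9 + 22×4 + 21×8 + 19×7 + 18×6 + 15×2 + 11×4 + 8×2 = 830.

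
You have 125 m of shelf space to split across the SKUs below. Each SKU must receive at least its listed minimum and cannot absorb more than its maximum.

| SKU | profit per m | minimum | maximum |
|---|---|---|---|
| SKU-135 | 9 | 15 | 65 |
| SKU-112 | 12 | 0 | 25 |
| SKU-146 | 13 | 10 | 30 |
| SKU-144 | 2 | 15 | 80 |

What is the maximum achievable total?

1215

Meeting every minimum uses 15+0+10+15 = 40 m, leaving 85.
Order the SKUs by profit per m: SKU-146 13 > SKU-112 12 > SKU-135 9 > SKU-144 2.
SKU-146: +20 to 30 (cap) — 65 left.
Give SKU-112 25 more to hit its cap of 25 — 40 left.
SKU-135 has room for 50 more but only 40 remain, so it gets 55.
Total = 9×55 + 12×25 + 13×30 + 2×15 = 1215.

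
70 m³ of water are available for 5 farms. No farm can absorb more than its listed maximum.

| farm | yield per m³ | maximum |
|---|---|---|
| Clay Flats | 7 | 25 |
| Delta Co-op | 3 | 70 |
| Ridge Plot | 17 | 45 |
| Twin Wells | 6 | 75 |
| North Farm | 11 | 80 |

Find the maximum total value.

Rank by yield per m³: Ridge Plot 17 > North Farm 11 > Clay Flats 7 > Twin Wells 6 > Delta Co-op 3.
Give Ridge Plot 45 to hit its cap of 45 ; 25 left.
Only 25 left; North Farm takes them to reach 25.
Total = 17×45 + 11×25 = 1040.

1040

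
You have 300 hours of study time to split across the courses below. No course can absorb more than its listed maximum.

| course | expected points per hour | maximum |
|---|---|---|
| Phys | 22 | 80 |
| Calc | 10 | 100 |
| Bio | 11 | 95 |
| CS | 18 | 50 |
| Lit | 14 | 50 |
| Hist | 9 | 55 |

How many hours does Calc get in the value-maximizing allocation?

25

Order the courses by expected points per hour: Phys 22 > CS 18 > Lit 14 > Bio 11 > Calc 10 > Hist 9.
Phys takes 80 to reach its cap of 80 ; 220 left.
Give CS 50 to hit its cap of 50 ; 170 left.
Lit takes 50 to reach its cap of 50 ; 120 left.
Bio takes 95 to reach its cap of 95 ; 25 left.
Only 25 left; Calc takes them to reach 25.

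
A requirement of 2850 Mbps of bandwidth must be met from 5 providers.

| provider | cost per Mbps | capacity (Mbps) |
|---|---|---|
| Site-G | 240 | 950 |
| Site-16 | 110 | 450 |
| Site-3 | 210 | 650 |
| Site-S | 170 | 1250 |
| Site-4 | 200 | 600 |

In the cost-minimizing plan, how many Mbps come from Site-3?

Use providers in increasing cost order.
Site-16 (110): use full 450 → 2400 Mbps to go.
Site-S at 170: take all 1250 Mbps → 1150 still needed.
Site-4 (200): use full 600 → 550 Mbps to go.
Site-3 (210): take the remaining 550 → done.
Site-G: unused.

550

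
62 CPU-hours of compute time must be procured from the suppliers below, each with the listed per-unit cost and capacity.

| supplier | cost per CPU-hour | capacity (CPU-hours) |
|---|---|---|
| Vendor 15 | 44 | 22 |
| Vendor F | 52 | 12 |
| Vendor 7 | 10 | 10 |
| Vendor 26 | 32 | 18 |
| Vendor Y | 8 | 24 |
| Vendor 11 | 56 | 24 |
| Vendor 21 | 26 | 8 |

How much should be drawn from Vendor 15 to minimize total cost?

Use suppliers in increasing cost order.
Vendor Y at 8: take all 24 CPU-hours ; 38 still needed.
Vendor 7 at 10: take all 10 CPU-hours ; 28 still needed.
Vendor 21 (26): use full 8 ; 20 CPU-hours to go.
Vendor 26 at 32: take all 18 CPU-hours ; 2 still needed.
Take 2 from Vendor 15 at 44 to finish.
Vendor F, Vendor 11: unused.

2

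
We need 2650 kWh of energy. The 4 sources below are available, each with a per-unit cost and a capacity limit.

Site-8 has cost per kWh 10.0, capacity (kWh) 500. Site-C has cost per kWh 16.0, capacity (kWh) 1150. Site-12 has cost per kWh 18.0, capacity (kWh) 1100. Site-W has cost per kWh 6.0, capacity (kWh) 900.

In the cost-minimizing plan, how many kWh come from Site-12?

100

Fill from the cheapest source first.
Take 900 from Site-W at 6.0 ; need 1750 more.
Site-8 (10.0): use full 500 ; 1250 kWh to go.
Take 1150 from Site-C at 16.0 ; need 100 more.
Take 100 from Site-12 at 18.0 to finish.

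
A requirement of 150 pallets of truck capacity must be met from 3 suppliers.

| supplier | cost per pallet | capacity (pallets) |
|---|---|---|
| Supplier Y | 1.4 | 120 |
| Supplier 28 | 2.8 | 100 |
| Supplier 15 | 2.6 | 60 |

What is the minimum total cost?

Cheapest first:
Take 120 from Supplier Y at 1.4 — need 30 more.
Take 30 from Supplier 15 at 2.6 to finish.
Supplier 28: unused.
Cost = 120×1.4 + 30×2.6 = 246.

246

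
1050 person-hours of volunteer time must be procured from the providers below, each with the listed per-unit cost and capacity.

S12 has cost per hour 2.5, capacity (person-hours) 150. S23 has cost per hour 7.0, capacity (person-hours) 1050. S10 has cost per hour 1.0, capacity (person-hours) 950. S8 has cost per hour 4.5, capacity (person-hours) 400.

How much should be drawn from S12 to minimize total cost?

Cheapest first:
S10 at 1.0: take all 950 person-hours ; 100 still needed.
Take 100 from S12 at 2.5 to finish.
S8, S23: unused.

100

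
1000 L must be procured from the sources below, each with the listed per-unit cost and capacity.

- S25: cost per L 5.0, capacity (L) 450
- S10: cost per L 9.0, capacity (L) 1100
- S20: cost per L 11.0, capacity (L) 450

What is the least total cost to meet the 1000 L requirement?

Fill from the cheapest source first.
Take 450 from S25 at 5.0 ; need 550 more.
S10 (9.0): take the remaining 550 ; done.
S20: unused.
Cost = 450×5.0 + 550×9.0 = 7200.

7200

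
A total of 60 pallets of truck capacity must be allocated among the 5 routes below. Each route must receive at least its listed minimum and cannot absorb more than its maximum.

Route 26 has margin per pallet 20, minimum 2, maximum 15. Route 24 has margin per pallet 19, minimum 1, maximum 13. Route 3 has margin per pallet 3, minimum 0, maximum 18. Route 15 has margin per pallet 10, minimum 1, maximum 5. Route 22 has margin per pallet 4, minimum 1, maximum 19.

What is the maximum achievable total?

697

Meeting every minimum uses 2+1+0+1+1 = 5 pallets, leaving 55.
Order the routes by margin per pallet: Route 26 20 > Route 24 19 > Route 15 10 > Route 22 4 > Route 3 3.
Give Route 26 13 more to hit its cap of 15 → 42 left.
Route 24 takes 12 more to reach its cap of 13 → 30 left.
Route 15 takes 4 more to reach its cap of 5 → 26 left.
Route 22: +18 to 19 (cap) → 8 left.
Route 3 has room for 18 more but only 8 remain, so it gets 8.
Total = 20×15 + 19×13 + 3×8 + 10×5 + 4×19 = 697.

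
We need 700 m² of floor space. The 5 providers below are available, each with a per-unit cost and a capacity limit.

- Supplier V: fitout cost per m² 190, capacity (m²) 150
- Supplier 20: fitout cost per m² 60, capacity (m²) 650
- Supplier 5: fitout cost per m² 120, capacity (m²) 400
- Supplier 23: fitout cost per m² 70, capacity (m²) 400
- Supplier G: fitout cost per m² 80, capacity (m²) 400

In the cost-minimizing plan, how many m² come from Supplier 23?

Fill from the cheapest provider first.
Supplier 20 (60): use full 650 — 50 m² to go.
Supplier 23 at 70: take 50 of its 400 — requirement met.
Supplier G, Supplier 5, Supplier V: unused.

50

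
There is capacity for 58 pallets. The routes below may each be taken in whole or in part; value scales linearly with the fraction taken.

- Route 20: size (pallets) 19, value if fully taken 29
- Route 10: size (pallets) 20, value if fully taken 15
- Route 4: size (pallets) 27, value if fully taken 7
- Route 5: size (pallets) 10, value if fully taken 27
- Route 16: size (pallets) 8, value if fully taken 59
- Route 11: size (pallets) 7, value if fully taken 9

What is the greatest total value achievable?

Sort by value density: Route 16 59/8≈7.38, Route 5 27/10≈2.7, Route 20 29/19≈1.53, Route 11 9/7≈1.29, Route 10 15/20≈0.75, Route 4 7/27≈0.259.
All 8 pallets of Route 16 fit (value 59) → 50 remain.
Route 5: take in full, 10 pallets for value 27 → 40 left.
All 19 pallets of Route 20 fit (value 29) → 21 remain.
All 7 pallets of Route 11 fit (value 9) → 14 remain.
Fill the last 14 pallets with part of Route 10: 14/20 of it earns 10.5.
Total value = 134.5.

134.5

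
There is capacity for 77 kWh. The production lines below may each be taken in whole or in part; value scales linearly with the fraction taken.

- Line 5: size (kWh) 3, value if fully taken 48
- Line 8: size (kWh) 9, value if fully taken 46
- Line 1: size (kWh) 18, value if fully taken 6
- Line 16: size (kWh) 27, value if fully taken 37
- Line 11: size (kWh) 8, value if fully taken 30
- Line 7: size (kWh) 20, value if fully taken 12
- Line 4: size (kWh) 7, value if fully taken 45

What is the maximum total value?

Best value per unit of size first: Line 5 48/3≈16, Line 4 45/7≈6.43, Line 8 46/9≈5.11, Line 11 30/8≈3.75, Line 16 37/27≈1.37, Line 7 12/20≈0.6, Line 1 6/18≈0.333.
All 3 kWh of Line 5 fit (value 48) — 74 remain.
Take all of Line 4 (7 kWh, value 45) — 67 kWh left.
Take all of Line 8 (9 kWh, value 46) — 58 kWh left.
Take all of Line 11 (8 kWh, value 30) — 50 kWh left.
Line 16: take in full, 27 kWh for value 37 — 23 left.
All 20 kWh of Line 7 fit (value 12) — 3 remain.
3 kWh left: a 3/18 share of Line 1 gives 6×3/18 = 1.
Total value = 219.

219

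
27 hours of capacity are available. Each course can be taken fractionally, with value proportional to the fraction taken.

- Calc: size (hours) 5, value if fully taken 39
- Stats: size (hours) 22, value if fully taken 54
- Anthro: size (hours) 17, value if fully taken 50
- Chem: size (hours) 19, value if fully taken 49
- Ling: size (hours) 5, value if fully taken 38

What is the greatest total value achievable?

127

Best value per unit of size first: Calc 39/5≈7.8, Ling 38/5≈7.6, Anthro 50/17≈2.94, Chem 49/19≈2.58, Stats 54/22≈2.45.
Take all of Calc (5 hours, value 39) → 22 hours left.
Take all of Ling (5 hours, value 38) → 17 hours left.
All 17 hours of Anthro fit (value 50) → 0 remain.
Total value = 127.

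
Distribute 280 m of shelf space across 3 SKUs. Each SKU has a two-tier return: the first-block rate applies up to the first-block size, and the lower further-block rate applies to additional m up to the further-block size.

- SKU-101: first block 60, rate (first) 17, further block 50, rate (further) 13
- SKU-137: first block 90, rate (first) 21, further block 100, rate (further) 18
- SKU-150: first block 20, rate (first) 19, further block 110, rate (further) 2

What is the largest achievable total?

Treat each block as its own option and order by rate: SKU-137/first 21 > SKU-150/first 19 > SKU-137/second 18 > SKU-101/first 17 > SKU-101/second 13 > SKU-150/second 2.
SKU-137/first (21): +90 ; 190 left.
SKU-150 first at 19: fill all 20 ; 170 left.
Fill SKU-137 second block (100 at 18) ; 70 left.
SKU-101/first (17): +60 ; 10 left.
SKU-101 second at 13: only 10 left, fill 10.
Total = 21×90 + 19×20 + 18×100 + 17×60 + 13×10 = 5220.

5220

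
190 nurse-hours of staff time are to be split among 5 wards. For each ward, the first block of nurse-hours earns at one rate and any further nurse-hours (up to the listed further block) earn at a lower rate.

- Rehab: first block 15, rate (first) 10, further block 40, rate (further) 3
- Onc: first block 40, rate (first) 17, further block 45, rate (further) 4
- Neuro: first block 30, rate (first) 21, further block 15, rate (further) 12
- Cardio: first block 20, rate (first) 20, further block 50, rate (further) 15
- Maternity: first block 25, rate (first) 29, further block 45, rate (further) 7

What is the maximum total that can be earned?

Treat each block as its own option and order by rate: Maternity/T1 29 > Neuro/T1 21 > Cardio/T1 20 > Onc/T1 17 > Cardio/T2 15 > Neuro/T2 12 > Rehab/T1 10 > Maternity/T2 7 > Onc/T2 4 > Rehab/T2 3.
Maternity/T1 (29): +25 → 165 left.
Fill Neuro T1 block (30 at 21) → 135 left.
Fill Cardio T1 block (20 at 20) → 115 left.
Onc/T1 (17): +40 → 75 left.
Fill Cardio T2 block (50 at 15) → 25 left.
Neuro T2 at 12: fill all 15 → 10 left.
Rehab T1 at 10: only 10 left, fill 10.
Total = 29×25 + 21×30 + 20×20 + 17×40 + 15×50 + 12×15 + 10×10 = 3465.

3465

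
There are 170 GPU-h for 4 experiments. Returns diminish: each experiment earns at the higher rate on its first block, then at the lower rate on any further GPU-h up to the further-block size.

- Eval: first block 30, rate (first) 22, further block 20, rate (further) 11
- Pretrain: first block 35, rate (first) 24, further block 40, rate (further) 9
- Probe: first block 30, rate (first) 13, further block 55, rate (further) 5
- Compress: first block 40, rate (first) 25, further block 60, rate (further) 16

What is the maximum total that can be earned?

Rank every tier by rate: Compress/tier1 25 > Pretrain/tier1 24 > Eval/tier1 22 > Compress/tier2 16 > Probe/tier1 13 > Eval/tier2 11 > Pretrain/tier2 9 > Probe/tier2 5.
Compress tier1 at 25: fill all 40 — 130 left.
Pretrain/tier1 (24): +35 — 95 left.
Fill Eval tier1 block (30 at 22) — 65 left.
Fill Compress tier2 block (60 at 16) — 5 left.
Probe tier1 at 13: only 5 left, fill 5.
Total = 25×40 + 24×35 + 22×30 + 16×60 + 13×5 = 3525.

3525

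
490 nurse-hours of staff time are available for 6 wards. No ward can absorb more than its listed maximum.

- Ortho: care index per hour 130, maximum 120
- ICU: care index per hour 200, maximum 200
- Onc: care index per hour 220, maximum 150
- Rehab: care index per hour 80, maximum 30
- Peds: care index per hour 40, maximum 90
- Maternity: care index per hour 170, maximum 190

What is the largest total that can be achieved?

96800

Highest care index per hour first: Onc 220 > ICU 200 > Maternity 170 > Ortho 130 > Rehab 80 > Peds 40.
Give Onc 150 to hit its cap of 150 → 340 left.
ICU takes 200 to reach its cap of 200 → 140 left.
Maternity: +140 (room for 190) → 140. Pool exhausted.
Total = 200×200 + 220×150 + 170×140 = 96800.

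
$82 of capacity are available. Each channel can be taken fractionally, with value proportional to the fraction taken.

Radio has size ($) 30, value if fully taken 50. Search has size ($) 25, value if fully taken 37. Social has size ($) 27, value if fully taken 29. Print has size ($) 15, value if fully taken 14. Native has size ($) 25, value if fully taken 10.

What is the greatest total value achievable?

Rank by value-to-size ratio: Radio 50/30≈1.67, Search 37/25≈1.48, Social 29/27≈1.07, Print 14/15≈0.933, Native 10/25≈0.4.
Radio: take in full, 30 $ for value 50 — 52 left.
Search: take in full, 25 $ for value 37 — 27 left.
All 27 $ of Social fit (value 29) — 0 remain.
Total value = 116.

116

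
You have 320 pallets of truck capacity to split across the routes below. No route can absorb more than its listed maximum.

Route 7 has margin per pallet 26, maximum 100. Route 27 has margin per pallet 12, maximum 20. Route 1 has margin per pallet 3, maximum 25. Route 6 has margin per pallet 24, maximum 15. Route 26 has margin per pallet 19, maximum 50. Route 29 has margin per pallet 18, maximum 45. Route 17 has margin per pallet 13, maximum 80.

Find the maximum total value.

6030

Highest margin per pallet first: Route 7 26 > Route 6 24 > Route 26 19 > Route 29 18 > Route 17 13 > Route 27 12 > Route 1 3.
Route 7: +100 to 100 (cap) — 220 left.
Give Route 6 15 to hit its cap of 15 — 205 left.
Route 26 takes 50 to reach its cap of 50 — 155 left.
Route 29: +45 to 45 (cap) — 110 left.
Route 17: +80 to 80 (cap) — 30 left.
Route 27: +20 to 20 (cap) — 10 left.
Route 1: +10 (room for 25) → 10. Pool exhausted.
Total = 26×100 + 12×20 + 3×10 + 24×15 + 19×50 + 18×45 + 13×80 = 6030.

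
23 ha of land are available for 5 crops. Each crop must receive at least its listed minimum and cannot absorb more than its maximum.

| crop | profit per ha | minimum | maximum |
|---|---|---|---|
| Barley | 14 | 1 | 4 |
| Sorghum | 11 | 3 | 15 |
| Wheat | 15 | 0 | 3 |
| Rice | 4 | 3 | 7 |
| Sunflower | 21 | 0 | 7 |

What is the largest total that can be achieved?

Meeting every minimum uses 1+3+0+3+0 = 7 ha, leaving 16.
Order the crops by profit per ha: Sunflower 21 > Wheat 15 > Barley 14 > Sorghum 11 > Rice 4.
Sunflower takes 7 more to reach its cap of 7 → 9 left.
Give Wheat 3 more to hit its cap of 3 → 6 left.
Barley: +3 to 4 (cap) → 3 left.
Sorghum has room for 12 more but only 3 remain, so it gets 6.
Total = 14×4 + 11×6 + 15×3 + 4×3 + 21×7 = 326.

326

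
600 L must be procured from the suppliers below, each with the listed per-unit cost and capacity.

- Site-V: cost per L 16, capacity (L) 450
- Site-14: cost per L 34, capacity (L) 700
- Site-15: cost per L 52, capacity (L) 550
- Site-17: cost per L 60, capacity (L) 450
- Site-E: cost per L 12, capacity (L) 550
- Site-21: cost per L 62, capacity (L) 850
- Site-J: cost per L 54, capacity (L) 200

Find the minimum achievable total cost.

7400

Cheapest first:
Site-E at 12: take all 550 L → 50 still needed.
Site-V at 16: take 50 of its 450 → requirement met.
Site-14, Site-15, Site-J, Site-17, Site-21: unused.
Cost = 550×12 + 50×16 = 7400.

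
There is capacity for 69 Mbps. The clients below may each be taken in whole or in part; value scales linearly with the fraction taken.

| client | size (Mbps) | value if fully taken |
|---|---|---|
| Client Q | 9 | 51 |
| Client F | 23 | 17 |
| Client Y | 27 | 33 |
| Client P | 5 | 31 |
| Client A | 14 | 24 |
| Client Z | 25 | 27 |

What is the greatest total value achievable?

Sort by value density: Client P 31/5≈6.2, Client Q 51/9≈5.67, Client A 24/14≈1.71, Client Y 33/27≈1.22, Client Z 27/25≈1.08, Client F 17/23≈0.739.
All 5 Mbps of Client P fit (value 31) — 64 remain.
Client Q: take in full, 9 Mbps for value 51 — 55 left.
Client A: take in full, 14 Mbps for value 24 — 41 left.
Take all of Client Y (27 Mbps, value 33) — 14 Mbps left.
Only 14 Mbps remain; take 14/25 of Client Z for value 27×14/25 = 15.12.
Total value = 154.12.

154.12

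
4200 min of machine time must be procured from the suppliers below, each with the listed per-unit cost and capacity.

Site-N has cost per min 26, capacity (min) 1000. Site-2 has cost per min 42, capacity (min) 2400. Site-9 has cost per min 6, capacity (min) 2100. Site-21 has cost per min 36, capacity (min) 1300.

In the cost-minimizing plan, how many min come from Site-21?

1100

Use suppliers in increasing cost order.
Site-9 at 6: take all 2100 min → 2100 still needed.
Site-N at 26: take all 1000 min → 1100 still needed.
Take 1100 from Site-21 at 36 to finish.
Site-2: unused.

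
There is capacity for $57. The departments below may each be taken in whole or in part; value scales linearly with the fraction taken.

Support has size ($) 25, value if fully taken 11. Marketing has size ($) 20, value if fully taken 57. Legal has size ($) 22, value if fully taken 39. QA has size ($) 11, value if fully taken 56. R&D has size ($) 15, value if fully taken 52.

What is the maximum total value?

Sort by value density: QA 56/11≈5.09, R&D 52/15≈3.47, Marketing 57/20≈2.85, Legal 39/22≈1.77, Support 11/25≈0.44.
Take all of QA (11 $, value 56) — 46 $ left.
R&D: take in full, 15 $ for value 52 — 31 left.
All 20 $ of Marketing fit (value 57) — 11 remain.
Only 11 $ remain; take 11/22 of Legal for value 39×11/22 = 19.5.
Total value = 184.5.

184.5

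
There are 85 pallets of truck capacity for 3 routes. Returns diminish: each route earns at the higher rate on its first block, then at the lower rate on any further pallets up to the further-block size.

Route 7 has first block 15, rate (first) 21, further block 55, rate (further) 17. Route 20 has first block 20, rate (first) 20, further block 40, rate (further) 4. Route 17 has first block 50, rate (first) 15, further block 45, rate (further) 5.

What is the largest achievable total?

Order all 6 blocks by rate: Route 7/T1 21 > Route 20/T1 20 > Route 7/T2 17 > Route 17/T1 15 > Route 17/T2 5 > Route 20/T2 4.
Route 7 T1 at 21: fill all 15 ; 70 left.
Fill Route 20 T1 block (20 at 20) ; 50 left.
Route 7/T2: +50 of 55 at 17; pool empty.
Total = 21×15 + 20×20 + 17×50 = 1565.

1565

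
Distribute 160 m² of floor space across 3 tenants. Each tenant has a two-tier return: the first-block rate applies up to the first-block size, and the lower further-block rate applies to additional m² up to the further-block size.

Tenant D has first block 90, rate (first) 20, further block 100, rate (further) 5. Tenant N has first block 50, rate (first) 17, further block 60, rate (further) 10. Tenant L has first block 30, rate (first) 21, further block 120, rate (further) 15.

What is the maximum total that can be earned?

3110

Treat each block as its own option and order by rate: Tenant L/first 21 > Tenant D/first 20 > Tenant N/first 17 > Tenant L/second 15 > Tenant N/second 10 > Tenant D/second 5.
Tenant L first at 21: fill all 30 ; 130 left.
Tenant D/first (20): +90 ; 40 left.
Tenant N/first: +40 of 50 at 17; pool empty.
Total = 21×30 + 20×90 + 17×40 = 3110.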